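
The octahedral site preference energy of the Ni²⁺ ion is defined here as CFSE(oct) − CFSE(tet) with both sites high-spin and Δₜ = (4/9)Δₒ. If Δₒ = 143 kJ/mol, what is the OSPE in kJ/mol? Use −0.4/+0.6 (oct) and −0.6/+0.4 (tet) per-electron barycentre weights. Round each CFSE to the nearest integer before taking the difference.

Ni is in group 10, so Ni²⁺ is d⁸ (10 − 2 = 8).
In an octahedral site d⁸ (HS) is t2g^6 e_g^2, giving CFSE(oct) = -1.2Δₒ = -172 kJ/mol.
Tetrahedral: e^4 t2^4, CFSE = 4(−0.6) + 4(+0.4) = -0.8Δₜ = -0.8 × (4/9) × 143 = -51 kJ/mol.
Subtracting, OSPE = -172 − (-51) = -121 kJ/mol.

-121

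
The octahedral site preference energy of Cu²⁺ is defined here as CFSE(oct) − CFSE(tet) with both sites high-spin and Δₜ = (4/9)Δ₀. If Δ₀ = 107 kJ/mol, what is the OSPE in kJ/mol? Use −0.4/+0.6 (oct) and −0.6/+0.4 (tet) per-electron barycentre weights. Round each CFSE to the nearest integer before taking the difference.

Cu²⁺: group 11, so d-count = 11 − 2 = 9.
Octahedral (high-spin): t2g^6 e_g^3, CFSE = 6(−0.4) + 3(+0.6) = -0.6Δ₀ = -0.6 × 107 = -64 kJ/mol.
Tetrahedral: e^4 t2^5, CFSE = 4(−0.6) + 5(+0.4) = -0.4Δₜ = -0.4 × (4/9) × 107 = -19 kJ/mol.
OSPE = CFSE(oct) − CFSE(tet) = -64 − (-19) = -45 kJ/mol.

-45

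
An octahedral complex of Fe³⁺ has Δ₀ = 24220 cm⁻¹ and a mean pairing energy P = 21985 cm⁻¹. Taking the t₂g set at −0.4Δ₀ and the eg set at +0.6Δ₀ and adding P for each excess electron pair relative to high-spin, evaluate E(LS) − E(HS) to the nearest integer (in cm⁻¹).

Fe³⁺: group 8, so d-count = 8 − 3 = 5.
High-spin: t₂g³ eg², CFSE = 0.0Δ₀ = 0 cm⁻¹.
Low-spin t₂g⁵ eg⁰ gives -2.0Δ₀ = -48440 cm⁻¹, but forming 2 extra pairs costs 2P = 43970 cm⁻¹, so E(LS) = -48440 + 43970 = -4470 cm⁻¹.
Thus E(LS) − E(HS) = -4470 cm⁻¹.

-4470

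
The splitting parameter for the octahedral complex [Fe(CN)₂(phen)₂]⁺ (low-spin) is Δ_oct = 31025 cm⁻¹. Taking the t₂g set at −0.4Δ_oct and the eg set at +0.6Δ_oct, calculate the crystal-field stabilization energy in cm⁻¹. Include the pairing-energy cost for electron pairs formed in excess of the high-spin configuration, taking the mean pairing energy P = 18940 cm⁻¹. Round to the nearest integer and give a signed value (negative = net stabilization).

-24170

Ligand charges: 2×(-1) from CN⁻ and 2×(+0) from phen sum to -2; with overall charge +1, Fe is +3.
Group 8 minus oxidation state +3 gives a d⁵ configuration for Fe³⁺.
Configuration: t₂g⁵ eg⁰.
CFSE(orbital) = 5×(-0.4Δ_oct) + 0×(0.6Δ_oct) = -2.0Δ_oct; with Δ_oct = 31025 cm⁻¹ that is -62050 cm⁻¹.
Pairing penalty: 2 pairs vs 0 in the high-spin reference → 2 extra × P = 37880 cm⁻¹.
Net CFSE = -62050 + 37880 = -24170 cm⁻¹.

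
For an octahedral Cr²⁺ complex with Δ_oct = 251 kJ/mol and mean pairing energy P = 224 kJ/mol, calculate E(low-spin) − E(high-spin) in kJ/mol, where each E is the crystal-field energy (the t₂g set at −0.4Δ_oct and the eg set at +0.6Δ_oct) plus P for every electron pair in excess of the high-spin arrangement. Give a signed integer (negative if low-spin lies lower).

Group 6 minus oxidation state +2 gives a d⁴ configuration for Cr²⁺.
High-spin d⁴ fills as t₂g³ eg¹ with CFSE 3(−0.4) + 1(+0.6) = -0.6Δ_oct = -151 kJ/mol.
Low-spin t₂g⁴ eg⁰ gives -1.6Δ_oct = -402 kJ/mol, but forming 1 extra pair costs 1P = 224 kJ/mol, so E(LS) = -402 + 224 = -178 kJ/mol.
The difference is -178 − (-151) = -27 kJ/mol, so low-spin lies lower.

-27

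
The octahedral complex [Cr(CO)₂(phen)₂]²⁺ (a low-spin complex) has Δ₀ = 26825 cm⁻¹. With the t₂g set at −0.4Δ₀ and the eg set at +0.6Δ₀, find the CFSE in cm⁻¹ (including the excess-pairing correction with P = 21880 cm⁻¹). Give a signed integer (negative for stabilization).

Ligand charges: 2×(+0) from CO and 2×(+0) from phen sum to +0; with overall charge +2, Cr is +2.
Cr²⁺: group 6, so d-count = 6 − 2 = 4.
Configuration: t₂g⁴ eg⁰.
Orbital CFSE = 4(-0.4) + 0(0.6) = -1.6Δ₀ = -1.6 × 26825 = -42920 cm⁻¹.
High-spin d⁴ would be t₂g³ eg¹ with 0 pairs; low-spin has 1, so 1 excess pair costs +1P = +21880 cm⁻¹.
Combining: -42920 + 21880 = -21040 cm⁻¹.

-21040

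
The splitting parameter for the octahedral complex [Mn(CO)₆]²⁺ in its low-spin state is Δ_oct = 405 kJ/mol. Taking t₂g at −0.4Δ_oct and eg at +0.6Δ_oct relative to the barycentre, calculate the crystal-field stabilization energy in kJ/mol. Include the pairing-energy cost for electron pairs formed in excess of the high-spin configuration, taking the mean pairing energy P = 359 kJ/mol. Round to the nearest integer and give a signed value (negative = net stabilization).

-92

CO is neutral, so the +2 overall charge sits on Mn: oxidation state +2.
Group 7 minus oxidation state +2 gives a d⁵ configuration for Mn²⁺.
The d⁵ electrons fill as t₂g⁵ eg⁰.
Orbital CFSE = 5(-0.4) + 0(0.6) = -2.0Δ_oct = -2.0 × 405 = -810 kJ/mol.
Pairing penalty: 2 pairs vs 0 in the high-spin reference → 2 extra × P = 718 kJ/mol.
Net CFSE = -810 + 718 = -92 kJ/mol.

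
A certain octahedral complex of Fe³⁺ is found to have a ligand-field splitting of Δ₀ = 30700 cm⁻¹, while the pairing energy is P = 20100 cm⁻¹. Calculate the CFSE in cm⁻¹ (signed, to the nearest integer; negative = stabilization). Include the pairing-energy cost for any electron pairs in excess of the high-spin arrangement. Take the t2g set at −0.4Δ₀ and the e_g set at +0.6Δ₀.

-21200

Fe is in group 8, so Fe³⁺ is d⁵ (8 − 3 = 5).
Here Δ₀ > P (30700 > 20100), so the low-spin state is favoured.
Configuration: t2g^5 e_g^0.
Orbital CFSE = -2.0Δ₀ = -2.0 × 30700 = -61400 cm⁻¹.
Excess pairs vs high-spin: 2 − 0 = 2; pairing cost = +40200 cm⁻¹.
Net CFSE = -61400 + 40200 = -21200 cm⁻¹.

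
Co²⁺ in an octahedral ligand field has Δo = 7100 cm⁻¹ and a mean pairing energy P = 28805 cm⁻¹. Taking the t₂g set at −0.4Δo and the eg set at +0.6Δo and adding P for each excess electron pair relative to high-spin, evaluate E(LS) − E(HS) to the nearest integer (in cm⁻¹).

Co sits in group 9; removing 2 electrons leaves Co²⁺ with 9 − 2 = 7 d electrons.
High-spin d⁷ fills as t₂g⁵ eg² with CFSE 5(−0.4) + 2(+0.6) = -0.8Δo = -5680 cm⁻¹.
For low-spin the configuration is t₂g⁶ eg¹: orbital energy -1.8 × 7100 = -12780 cm⁻¹, and 1 additional pair relative to high-spin adds 28805 cm⁻¹, giving 16025 cm⁻¹.
Thus E(LS) − E(HS) = 21705 cm⁻¹.

21705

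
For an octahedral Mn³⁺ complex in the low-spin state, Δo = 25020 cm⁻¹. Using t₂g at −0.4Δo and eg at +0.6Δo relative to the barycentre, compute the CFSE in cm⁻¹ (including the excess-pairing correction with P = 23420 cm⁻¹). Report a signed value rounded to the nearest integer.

Group 7 minus oxidation state +3 gives a d⁴ configuration for Mn³⁺.
The d⁴ electrons fill as t₂g⁴ eg⁰.
Orbital CFSE = 4(-0.4) + 0(0.6) = -1.6Δo = -1.6 × 25020 = -40032 cm⁻¹.
High-spin d⁴ would be t₂g³ eg¹ with 0 pairs; low-spin has 1, so 1 excess pair costs +1P = +23420 cm⁻¹.
Combining: -40032 + 23420 = -16612 cm⁻¹.

-16612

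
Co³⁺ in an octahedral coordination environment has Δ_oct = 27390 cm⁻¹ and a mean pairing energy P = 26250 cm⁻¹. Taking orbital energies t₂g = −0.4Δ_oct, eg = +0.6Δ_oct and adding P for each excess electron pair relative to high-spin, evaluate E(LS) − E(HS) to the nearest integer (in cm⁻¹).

-2280

Group 9 minus oxidation state +3 gives a d⁶ configuration for Co³⁺.
In the high-spin limit (t₂g⁴ eg²) the orbital term is -0.4Δ_oct = -10956 cm⁻¹, with no excess pairing.
Low-spin: t₂g⁶ eg⁰, orbital CFSE = -2.4Δ_oct = -65736 cm⁻¹; plus 2 excess pairs × P = +52500 cm⁻¹; total -13236 cm⁻¹.
Thus E(LS) − E(HS) = -2280 cm⁻¹.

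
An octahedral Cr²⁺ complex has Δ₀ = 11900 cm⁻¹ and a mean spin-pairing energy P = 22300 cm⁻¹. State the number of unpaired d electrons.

4

Group 6 minus oxidation state +2 gives a d⁴ configuration for Cr²⁺.
With Δ₀ < P the complex is high-spin.
That gives t₂g³ eg¹.
Unpaired electrons: 4.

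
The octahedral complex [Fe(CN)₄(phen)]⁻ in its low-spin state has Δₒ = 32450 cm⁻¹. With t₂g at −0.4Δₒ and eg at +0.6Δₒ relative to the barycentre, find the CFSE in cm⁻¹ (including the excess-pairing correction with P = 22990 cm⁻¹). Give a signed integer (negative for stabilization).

Ligand charges: 4×(-1) from CN⁻ and 1×(+0) from phen sum to -4; with overall charge -1, Fe is +3.
Fe³⁺: group 8, so d-count = 8 − 3 = 5.
The d⁵ electrons fill as t₂g⁵ eg⁰.
Orbital CFSE = 5(-0.4) + 0(0.6) = -2.0Δₒ = -2.0 × 32450 = -64900 cm⁻¹.
Relative to high-spin t₂g³ eg² (0 paired), the low-spin configuration has 2 additional pairs, contributing +2 × 22990 = +45980 cm⁻¹.
Combining: -64900 + 45980 = -18920 cm⁻¹.

-18920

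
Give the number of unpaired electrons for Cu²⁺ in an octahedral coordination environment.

Group 11 minus oxidation state +2 gives a d⁹ configuration for Cu²⁺.
Configuration: t₂g⁶ eg³, giving 1 unpaired electron.

1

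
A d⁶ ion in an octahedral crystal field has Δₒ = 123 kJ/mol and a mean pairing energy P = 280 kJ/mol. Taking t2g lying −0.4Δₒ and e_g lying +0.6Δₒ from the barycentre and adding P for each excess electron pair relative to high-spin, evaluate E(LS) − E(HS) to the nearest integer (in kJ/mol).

High-spin: t2g^4 e_g^2, CFSE = -0.4Δₒ = -49 kJ/mol.
Low-spin: t2g^6 e_g^0, orbital CFSE = -2.4Δₒ = -295 kJ/mol; plus 2 excess pairs × P = +560 kJ/mol; total 265 kJ/mol.
E(LS) − E(HS) = 265 − (-49) = 314 kJ/mol.

314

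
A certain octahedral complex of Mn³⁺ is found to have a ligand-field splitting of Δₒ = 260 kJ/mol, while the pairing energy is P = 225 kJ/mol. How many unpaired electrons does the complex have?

Group 7 minus oxidation state +3 gives a d⁴ configuration for Mn³⁺.
Here Δₒ > P (260 > 225), so the low-spin state is favoured.
Filling d⁴ accordingly: t2g^4 e_g^0.
Unpaired electrons: 2.

2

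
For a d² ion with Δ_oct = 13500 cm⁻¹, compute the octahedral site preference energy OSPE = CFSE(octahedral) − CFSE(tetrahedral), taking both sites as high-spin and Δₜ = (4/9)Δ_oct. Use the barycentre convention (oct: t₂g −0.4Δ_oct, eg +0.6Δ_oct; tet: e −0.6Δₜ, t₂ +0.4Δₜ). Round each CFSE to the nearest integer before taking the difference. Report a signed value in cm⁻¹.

Octahedral high-spin t₂g² eg⁰: CFSE = -0.8 × 13500 = -10800 cm⁻¹.
Tetrahedral e² t₂⁰ gives -1.2Δₜ = -1.2 × (4/9) × 13500 = -7200 cm⁻¹.
OSPE = CFSE(oct) − CFSE(tet) = -10800 − (-7200) = -3600 cm⁻¹.

-3600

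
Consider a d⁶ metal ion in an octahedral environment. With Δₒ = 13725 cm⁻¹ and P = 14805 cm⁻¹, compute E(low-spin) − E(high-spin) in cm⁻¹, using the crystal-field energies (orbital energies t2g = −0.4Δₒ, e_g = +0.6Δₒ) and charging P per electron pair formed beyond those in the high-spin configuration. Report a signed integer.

2160

High-spin d⁶ fills as t2g^4 e_g^2 with CFSE 4(−0.4) + 2(+0.6) = -0.4Δₒ = -5490 cm⁻¹.
Low-spin t2g^6 e_g^0 gives -2.4Δₒ = -32940 cm⁻¹, but forming 2 extra pairs costs 2P = 29610 cm⁻¹, so E(LS) = -32940 + 29610 = -3330 cm⁻¹.
Thus E(LS) − E(HS) = 2160 cm⁻¹.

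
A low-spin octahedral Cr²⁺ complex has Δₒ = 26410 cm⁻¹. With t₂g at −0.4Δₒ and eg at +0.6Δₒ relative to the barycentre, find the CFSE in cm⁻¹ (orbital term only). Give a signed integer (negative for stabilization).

-42256

Cr²⁺: group 6, so d-count = 6 − 2 = 4.
Electron filling gives t₂g⁴ eg⁰.
The orbital stabilization is -1.6Δₒ = -1.6 × 26410 = -42256 cm⁻¹.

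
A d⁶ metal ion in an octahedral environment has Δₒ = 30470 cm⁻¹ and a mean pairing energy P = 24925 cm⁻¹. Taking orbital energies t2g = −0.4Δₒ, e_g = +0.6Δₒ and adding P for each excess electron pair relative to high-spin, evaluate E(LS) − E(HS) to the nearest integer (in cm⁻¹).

-11090

High-spin d⁶ fills as t2g^4 e_g^2 with CFSE 4(−0.4) + 2(+0.6) = -0.4Δₒ = -12188 cm⁻¹.
Low-spin: t2g^6 e_g^0, orbital CFSE = -2.4Δₒ = -73128 cm⁻¹; plus 2 excess pairs × P = +49850 cm⁻¹; total -23278 cm⁻¹.
E(LS) − E(HS) = -23278 − (-12188) = -11090 cm⁻¹.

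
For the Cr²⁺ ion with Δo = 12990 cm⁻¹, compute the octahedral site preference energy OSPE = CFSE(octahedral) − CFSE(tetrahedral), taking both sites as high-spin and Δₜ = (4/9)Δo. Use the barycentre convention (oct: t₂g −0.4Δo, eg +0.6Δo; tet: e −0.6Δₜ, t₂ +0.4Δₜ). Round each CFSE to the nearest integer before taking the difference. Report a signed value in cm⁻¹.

Group 6 minus oxidation state +2 gives a d⁴ configuration for Cr²⁺.
Octahedral high-spin t2g^3 e_g^1: CFSE = -0.6 × 12990 = -7794 cm⁻¹.
In a tetrahedral site the filling is e^2 t2^2: CFSE(tet) = -0.4Δₜ = -0.4 × (4/9)(12990) = -2309 cm⁻¹.
OSPE = -7794 − (-2309) = -5485 cm⁻¹.

-5485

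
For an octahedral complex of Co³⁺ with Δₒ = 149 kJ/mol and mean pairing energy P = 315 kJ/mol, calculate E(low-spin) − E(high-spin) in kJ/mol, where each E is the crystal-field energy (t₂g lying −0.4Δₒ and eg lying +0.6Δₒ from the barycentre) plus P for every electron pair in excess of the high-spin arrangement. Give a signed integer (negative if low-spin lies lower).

Co³⁺: group 9, so d-count = 9 − 3 = 6.
High-spin d⁶ fills as t₂g⁴ eg² with CFSE 4(−0.4) + 2(+0.6) = -0.4Δₒ = -60 kJ/mol.
For low-spin the configuration is t₂g⁶ eg⁰: orbital energy -2.4 × 149 = -358 kJ/mol, and 2 additional pairs relative to high-spin add 630 kJ/mol, giving 272 kJ/mol.
E(LS) − E(HS) = 272 − (-60) = 332 kJ/mol.

332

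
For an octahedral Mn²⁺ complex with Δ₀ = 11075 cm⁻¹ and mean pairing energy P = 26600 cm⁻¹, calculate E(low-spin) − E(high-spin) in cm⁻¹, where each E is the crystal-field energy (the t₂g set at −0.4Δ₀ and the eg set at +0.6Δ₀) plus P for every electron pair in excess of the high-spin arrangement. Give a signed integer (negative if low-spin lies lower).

31050

Mn sits in group 7; removing 2 electrons leaves Mn²⁺ with 7 − 2 = 5 d electrons.
High-spin: t₂g³ eg², CFSE = 0.0Δ₀ = 0 cm⁻¹.
For low-spin the configuration is t₂g⁵ eg⁰: orbital energy -2.0 × 11075 = -22150 cm⁻¹, and 2 additional pairs relative to high-spin add 53200 cm⁻¹, giving 31050 cm⁻¹.
The difference is 31050 − (0) = 31050 cm⁻¹, so high-spin lies lower.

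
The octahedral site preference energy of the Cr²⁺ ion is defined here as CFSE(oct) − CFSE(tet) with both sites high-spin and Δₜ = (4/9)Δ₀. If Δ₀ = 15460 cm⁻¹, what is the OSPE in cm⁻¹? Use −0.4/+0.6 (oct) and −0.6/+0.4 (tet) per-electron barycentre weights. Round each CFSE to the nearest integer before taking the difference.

-6528

Cr²⁺: group 6, so d-count = 6 − 2 = 4.
Octahedral high-spin t2g^3 e_g^1: CFSE = -0.6 × 15460 = -9276 cm⁻¹.
Tetrahedral: e^2 t2^2, CFSE = 2(−0.6) + 2(+0.4) = -0.4Δₜ = -0.4 × (4/9) × 15460 = -2748 cm⁻¹.
Subtracting, OSPE = -9276 − (-2748) = -6528 cm⁻¹.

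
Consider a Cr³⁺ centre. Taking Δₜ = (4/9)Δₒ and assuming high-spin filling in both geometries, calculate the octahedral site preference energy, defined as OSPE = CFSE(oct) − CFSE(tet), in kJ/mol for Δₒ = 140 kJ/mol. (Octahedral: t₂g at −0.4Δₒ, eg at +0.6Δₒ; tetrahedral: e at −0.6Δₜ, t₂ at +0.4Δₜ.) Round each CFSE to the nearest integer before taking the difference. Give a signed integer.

Cr sits in group 6; removing 3 electrons leaves Cr³⁺ with 6 − 3 = 3 d electrons.
Octahedral (high-spin): t₂g³ eg⁰, CFSE = 3(−0.4) + 0(+0.6) = -1.2Δₒ = -1.2 × 140 = -168 kJ/mol.
Tetrahedral: e² t₂¹, CFSE = 2(−0.6) + 1(+0.4) = -0.8Δₜ = -0.8 × (4/9) × 140 = -50 kJ/mol.
OSPE = -168 − (-50) = -118 kJ/mol.

-118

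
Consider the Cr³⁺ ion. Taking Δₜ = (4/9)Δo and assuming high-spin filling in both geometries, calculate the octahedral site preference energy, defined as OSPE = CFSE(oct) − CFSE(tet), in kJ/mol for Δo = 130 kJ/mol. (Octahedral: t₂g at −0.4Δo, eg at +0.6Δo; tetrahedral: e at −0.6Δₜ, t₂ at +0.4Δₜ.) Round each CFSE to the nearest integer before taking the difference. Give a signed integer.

Group 6 minus oxidation state +3 gives a d³ configuration for Cr³⁺.
Octahedral (high-spin): t₂g³ eg⁰, CFSE = 3(−0.4) + 0(+0.6) = -1.2Δo = -1.2 × 130 = -156 kJ/mol.
Tetrahedral e² t₂¹ gives -0.8Δₜ = -0.8 × (4/9) × 130 = -46 kJ/mol.
OSPE = CFSE(oct) − CFSE(tet) = -156 − (-46) = -110 kJ/mol.

-110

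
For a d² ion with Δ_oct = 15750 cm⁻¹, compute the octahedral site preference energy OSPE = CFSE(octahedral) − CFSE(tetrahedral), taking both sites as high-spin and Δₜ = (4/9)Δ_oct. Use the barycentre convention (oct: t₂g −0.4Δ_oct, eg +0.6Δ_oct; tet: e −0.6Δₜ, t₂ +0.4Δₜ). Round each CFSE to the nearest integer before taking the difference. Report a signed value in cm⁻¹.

-4200

In an octahedral site d² (HS) is t₂g² eg⁰, giving CFSE(oct) = -0.8Δ_oct = -12600 cm⁻¹.
Tetrahedral: e² t₂⁰, CFSE = 2(−0.6) + 0(+0.4) = -1.2Δₜ = -1.2 × (4/9) × 15750 = -8400 cm⁻¹.
Subtracting, OSPE = -12600 − (-8400) = -4200 cm⁻¹.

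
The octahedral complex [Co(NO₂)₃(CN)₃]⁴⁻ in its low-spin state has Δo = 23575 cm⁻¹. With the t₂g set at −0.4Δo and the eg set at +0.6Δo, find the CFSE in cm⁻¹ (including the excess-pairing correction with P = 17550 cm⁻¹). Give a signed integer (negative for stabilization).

Ligand charges: 3×(-1) from NO₂⁻ and 3×(-1) from CN⁻ sum to -6; with overall charge -4, Co is +2.
Co sits in group 9; removing 2 electrons leaves Co²⁺ with 9 − 2 = 7 d electrons.
Electron filling gives t₂g⁶ eg¹.
CFSE(orbital) = 6×(-0.4Δo) + 1×(0.6Δo) = -1.8Δo; with Δo = 23575 cm⁻¹ that is -42435 cm⁻¹.
High-spin d⁷ would be t₂g⁵ eg² with 2 pairs; low-spin has 3, so 1 excess pair costs +1P = +17550 cm⁻¹.
Combining: -42435 + 17550 = -24885 cm⁻¹.

-24885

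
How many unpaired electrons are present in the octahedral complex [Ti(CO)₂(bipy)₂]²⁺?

Ligand charges: 2×(+0) from CO and 2×(+0) from bipy sum to +0; with overall charge +2, Ti is +2.
Ti²⁺: group 4, so d-count = 4 − 2 = 2.
Configuration: t₂g² eg⁰, giving 2 unpaired electrons.

2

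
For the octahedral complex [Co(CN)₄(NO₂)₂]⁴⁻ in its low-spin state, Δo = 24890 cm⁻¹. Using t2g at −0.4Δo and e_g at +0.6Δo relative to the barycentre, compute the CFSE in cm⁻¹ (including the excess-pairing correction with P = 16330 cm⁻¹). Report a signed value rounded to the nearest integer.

Ligand charges: 4×(-1) from CN⁻ and 2×(-1) from NO₂⁻ sum to -6; with overall charge -4, Co is +2.
Co²⁺: group 9, so d-count = 9 − 2 = 7.
The d⁷ electrons fill as t2g^6 e_g^1.
The orbital stabilization is -1.8Δo = -1.8 × 24890 = -44802 cm⁻¹.
High-spin d⁷ would be t2g^5 e_g^2 with 2 pairs; low-spin has 3, so 1 excess pair costs +1P = +16330 cm⁻¹.
Overall CFSE = -44802 + 16330 = -28472 cm⁻¹.

-28472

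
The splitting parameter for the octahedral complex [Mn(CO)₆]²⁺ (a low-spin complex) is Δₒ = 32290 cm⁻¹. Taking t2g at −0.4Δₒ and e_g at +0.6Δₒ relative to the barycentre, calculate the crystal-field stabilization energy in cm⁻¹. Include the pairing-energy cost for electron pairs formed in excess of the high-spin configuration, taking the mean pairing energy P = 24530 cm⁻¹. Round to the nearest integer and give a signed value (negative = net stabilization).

-15520

CO is neutral, so the +2 overall charge sits on Mn: oxidation state +2.
Mn²⁺: group 7, so d-count = 7 − 2 = 5.
Electron filling gives t2g^5 e_g^0.
Orbital CFSE = 5(-0.4) + 0(0.6) = -2.0Δₒ = -2.0 × 32290 = -64580 cm⁻¹.
High-spin d⁵ would be t2g^3 e_g^2 with 0 pairs; low-spin has 2, so 2 excess pairs cost +2P = +49060 cm⁻¹.
Combining: -64580 + 49060 = -15520 cm⁻¹.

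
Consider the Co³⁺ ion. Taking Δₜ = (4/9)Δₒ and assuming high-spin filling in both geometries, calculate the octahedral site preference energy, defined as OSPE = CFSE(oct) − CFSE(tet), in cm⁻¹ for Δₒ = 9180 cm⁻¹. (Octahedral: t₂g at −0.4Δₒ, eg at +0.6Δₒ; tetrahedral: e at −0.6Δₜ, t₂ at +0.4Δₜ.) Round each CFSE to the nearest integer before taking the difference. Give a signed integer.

-1224

Co³⁺: group 9, so d-count = 9 − 3 = 6.
Octahedral high-spin t2g^4 e_g^2: CFSE = -0.4 × 9180 = -3672 cm⁻¹.
Tetrahedral: e^3 t2^3, CFSE = 3(−0.6) + 3(+0.4) = -0.6Δₜ = -0.6 × (4/9) × 9180 = -2448 cm⁻¹.
OSPE = CFSE(oct) − CFSE(tet) = -3672 − (-2448) = -1224 cm⁻¹.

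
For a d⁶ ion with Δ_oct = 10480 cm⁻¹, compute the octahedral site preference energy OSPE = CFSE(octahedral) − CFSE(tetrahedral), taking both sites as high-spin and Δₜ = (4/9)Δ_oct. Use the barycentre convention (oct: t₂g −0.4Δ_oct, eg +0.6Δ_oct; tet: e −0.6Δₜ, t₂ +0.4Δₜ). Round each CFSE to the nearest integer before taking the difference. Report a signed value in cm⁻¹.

-1397

Octahedral high-spin t₂g⁴ eg²: CFSE = -0.4 × 10480 = -4192 cm⁻¹.
Tetrahedral e³ t₂³ gives -0.6Δₜ = -0.6 × (4/9) × 10480 = -2795 cm⁻¹.
Subtracting, OSPE = -4192 − (-2795) = -1397 cm⁻¹.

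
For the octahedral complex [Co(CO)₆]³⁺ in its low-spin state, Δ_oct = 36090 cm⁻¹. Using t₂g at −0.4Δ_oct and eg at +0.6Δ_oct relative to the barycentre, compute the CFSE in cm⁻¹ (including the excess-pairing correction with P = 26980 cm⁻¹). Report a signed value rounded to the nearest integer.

CO is neutral, so the +3 overall charge sits on Co: oxidation state +3.
Co sits in group 9; removing 3 electrons leaves Co³⁺ with 9 − 3 = 6 d electrons.
Configuration: t₂g⁶ eg⁰.
Orbital CFSE = 6(-0.4) + 0(0.6) = -2.4Δ_oct = -2.4 × 36090 = -86616 cm⁻¹.
Relative to high-spin t₂g⁴ eg² (1 paired), the low-spin configuration has 2 additional pairs, contributing +2 × 26980 = +53960 cm⁻¹.
Overall CFSE = -86616 + 53960 = -32656 cm⁻¹.

-32656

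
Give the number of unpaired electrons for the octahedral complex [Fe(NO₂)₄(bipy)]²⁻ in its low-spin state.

Ligand charges: 4×(-1) from NO₂⁻ and 1×(+0) from bipy sum to -4; with overall charge -2, Fe is +2.
Fe is in group 8, so Fe²⁺ is d⁶ (8 − 2 = 6).
Configuration: t₂g⁶ eg⁰, giving 0 unpaired electrons.

0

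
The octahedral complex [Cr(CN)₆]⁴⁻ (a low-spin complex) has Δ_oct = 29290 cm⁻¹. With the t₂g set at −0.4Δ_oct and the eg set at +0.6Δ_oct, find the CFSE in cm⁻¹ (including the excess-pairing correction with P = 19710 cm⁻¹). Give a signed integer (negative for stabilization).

-27154

Each CN⁻ contributes -1; 6 × (-1) = -6. With overall charge -4, Cr is in the +2 oxidation state.
Cr²⁺: group 6, so d-count = 6 − 2 = 4.
Electron filling gives t₂g⁴ eg⁰.
CFSE(orbital) = 4×(-0.4Δ_oct) + 0×(0.6Δ_oct) = -1.6Δ_oct; with Δ_oct = 29290 cm⁻¹ that is -46864 cm⁻¹.
Pairing penalty: 1 pair vs 0 in the high-spin reference → 1 extra × P = 19710 cm⁻¹.
Combining: -46864 + 19710 = -27154 cm⁻¹.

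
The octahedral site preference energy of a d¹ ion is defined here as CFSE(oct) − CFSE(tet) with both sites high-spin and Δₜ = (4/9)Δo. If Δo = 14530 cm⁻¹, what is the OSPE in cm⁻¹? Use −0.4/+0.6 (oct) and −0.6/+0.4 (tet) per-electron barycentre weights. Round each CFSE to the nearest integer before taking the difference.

-1937

In an octahedral site d¹ (HS) is t₂g¹ eg⁰, giving CFSE(oct) = -0.4Δo = -5812 cm⁻¹.
Tetrahedral e¹ t₂⁰ gives -0.6Δₜ = -0.6 × (4/9) × 14530 = -3875 cm⁻¹.
OSPE = -5812 − (-3875) = -1937 cm⁻¹.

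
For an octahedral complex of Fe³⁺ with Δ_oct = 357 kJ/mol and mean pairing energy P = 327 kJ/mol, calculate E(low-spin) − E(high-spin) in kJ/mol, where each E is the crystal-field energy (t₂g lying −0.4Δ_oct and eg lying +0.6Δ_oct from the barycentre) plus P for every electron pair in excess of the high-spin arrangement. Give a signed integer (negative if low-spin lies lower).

Fe³⁺: group 8, so d-count = 8 − 3 = 5.
High-spin: t₂g³ eg², CFSE = 0.0Δ_oct = 0 kJ/mol.
Low-spin: t₂g⁵ eg⁰, orbital CFSE = -2.0Δ_oct = -714 kJ/mol; plus 2 excess pairs × P = +654 kJ/mol; total -60 kJ/mol.
The difference is -60 − (0) = -60 kJ/mol, so low-spin lies lower.

-60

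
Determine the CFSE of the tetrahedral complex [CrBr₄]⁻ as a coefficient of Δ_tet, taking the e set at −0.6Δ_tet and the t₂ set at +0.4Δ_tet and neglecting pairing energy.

Each Br⁻ contributes -1; 4 × (-1) = -4. With overall charge -1, Cr is in the +3 oxidation state.
Cr sits in group 6; removing 3 electrons leaves Cr³⁺ with 6 − 3 = 3 d electrons.
Tetrahedral fields are weak (Δₜ ≈ 4/9 Δₒ), so electrons fill high-spin.
Configuration: e² t₂¹.
CFSE = 2(-0.6Δ_tet) + 1(0.4Δ_tet) = -1.2Δ_tet + 0.4Δ_tet = -0.8Δ_tet.

-0.8 Δ_tet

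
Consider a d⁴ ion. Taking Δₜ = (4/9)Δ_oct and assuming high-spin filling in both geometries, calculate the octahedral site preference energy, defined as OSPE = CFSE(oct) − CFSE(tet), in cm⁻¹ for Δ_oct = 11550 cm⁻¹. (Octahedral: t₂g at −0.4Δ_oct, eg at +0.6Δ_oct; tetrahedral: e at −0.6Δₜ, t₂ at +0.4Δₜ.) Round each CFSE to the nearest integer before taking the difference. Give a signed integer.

-4877

Octahedral (high-spin): t₂g³ eg¹, CFSE = 3(−0.4) + 1(+0.6) = -0.6Δ_oct = -0.6 × 11550 = -6930 cm⁻¹.
Tetrahedral: e² t₂², CFSE = 2(−0.6) + 2(+0.4) = -0.4Δₜ = -0.4 × (4/9) × 11550 = -2053 cm⁻¹.
OSPE = CFSE(oct) − CFSE(tet) = -6930 − (-2053) = -4877 cm⁻¹.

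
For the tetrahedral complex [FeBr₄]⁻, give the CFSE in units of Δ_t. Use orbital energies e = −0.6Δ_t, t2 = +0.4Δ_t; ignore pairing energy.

0.0 Δ_t

Each Br⁻ contributes -1; 4 × (-1) = -4. With overall charge -1, Fe is in the +3 oxidation state.
Fe sits in group 8; removing 3 electrons leaves Fe³⁺ with 8 − 3 = 5 d electrons.
Tetrahedral fields are weak (Δₜ ≈ 4/9 Δₒ), so electrons fill high-spin.
Configuration: e^2 t2^3.
CFSE = 2(-0.6Δ_t) + 3(0.4Δ_t) = -1.2Δ_t + 1.2Δ_t = 0.0Δ_t.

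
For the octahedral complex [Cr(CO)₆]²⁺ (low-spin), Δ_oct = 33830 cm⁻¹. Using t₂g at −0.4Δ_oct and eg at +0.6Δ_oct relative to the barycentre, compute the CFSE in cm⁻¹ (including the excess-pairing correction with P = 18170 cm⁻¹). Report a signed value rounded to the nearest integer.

CO is neutral, so the +2 overall charge sits on Cr: oxidation state +2.
Cr²⁺: group 6, so d-count = 6 − 2 = 4.
The d⁴ electrons fill as t₂g⁴ eg⁰.
CFSE(orbital) = 4×(-0.4Δ_oct) + 0×(0.6Δ_oct) = -1.6Δ_oct; with Δ_oct = 33830 cm⁻¹ that is -54128 cm⁻¹.
Relative to high-spin t₂g³ eg¹ (0 paired), the low-spin configuration has 1 additional pair, contributing +1 × 18170 = +18170 cm⁻¹.
Overall CFSE = -54128 + 18170 = -35958 cm⁻¹.

-35958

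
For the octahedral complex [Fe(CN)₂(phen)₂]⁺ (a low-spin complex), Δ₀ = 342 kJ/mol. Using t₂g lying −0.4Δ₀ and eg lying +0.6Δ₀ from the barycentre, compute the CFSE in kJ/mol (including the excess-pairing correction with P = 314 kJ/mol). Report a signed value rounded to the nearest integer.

-56

Ligand charges: 2×(-1) from CN⁻ and 2×(+0) from phen sum to -2; with overall charge +1, Fe is +3.
Group 8 minus oxidation state +3 gives a d⁵ configuration for Fe³⁺.
The d⁵ electrons fill as t₂g⁵ eg⁰.
Orbital CFSE = 5(-0.4) + 0(0.6) = -2.0Δ₀ = -2.0 × 342 = -684 kJ/mol.
High-spin d⁵ would be t₂g³ eg² with 0 pairs; low-spin has 2, so 2 excess pairs cost +2P = +628 kJ/mol.
Net CFSE = -684 + 628 = -56 kJ/mol.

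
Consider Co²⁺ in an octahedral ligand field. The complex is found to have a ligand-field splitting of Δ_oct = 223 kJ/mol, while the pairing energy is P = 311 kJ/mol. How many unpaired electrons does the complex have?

3

Co is in group 9, so Co²⁺ is d⁷ (9 − 2 = 7).
Since Δ_oct = 223 kJ/mol < P = 311 kJ/mol, the complex adopts the high-spin configuration.
Filling d⁷ accordingly: t₂g⁵ eg².
Unpaired electrons: 3.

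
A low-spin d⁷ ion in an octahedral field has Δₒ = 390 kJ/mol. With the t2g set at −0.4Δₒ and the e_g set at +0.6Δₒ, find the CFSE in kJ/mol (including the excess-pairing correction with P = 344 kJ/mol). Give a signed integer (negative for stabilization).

Electron filling gives t2g^6 e_g^1.
The orbital stabilization is -1.8Δₒ = -1.8 × 390 = -702 kJ/mol.
High-spin d⁷ would be t2g^5 e_g^2 with 2 pairs; low-spin has 3, so 1 excess pair costs +1P = +344 kJ/mol.
Net CFSE = -702 + 344 = -358 kJ/mol.

-358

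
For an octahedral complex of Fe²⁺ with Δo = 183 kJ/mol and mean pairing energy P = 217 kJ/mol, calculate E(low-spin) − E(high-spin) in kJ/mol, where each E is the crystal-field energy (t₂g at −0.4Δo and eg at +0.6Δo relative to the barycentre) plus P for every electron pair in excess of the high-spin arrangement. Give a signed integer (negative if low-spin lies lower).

68

Fe²⁺: group 8, so d-count = 8 − 2 = 6.
High-spin d⁶ fills as t₂g⁴ eg² with CFSE 4(−0.4) + 2(+0.6) = -0.4Δo = -73 kJ/mol.
Low-spin t₂g⁶ eg⁰ gives -2.4Δo = -439 kJ/mol, but forming 2 extra pairs costs 2P = 434 kJ/mol, so E(LS) = -439 + 434 = -5 kJ/mol.
The difference is -5 − (-73) = 68 kJ/mol, so high-spin lies lower.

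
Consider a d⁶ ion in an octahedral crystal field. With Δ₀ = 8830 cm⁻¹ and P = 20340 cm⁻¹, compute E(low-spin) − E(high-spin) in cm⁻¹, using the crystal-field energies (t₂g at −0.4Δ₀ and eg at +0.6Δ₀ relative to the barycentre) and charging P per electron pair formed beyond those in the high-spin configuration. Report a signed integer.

23020

High-spin d⁶ fills as t₂g⁴ eg² with CFSE 4(−0.4) + 2(+0.6) = -0.4Δ₀ = -3532 cm⁻¹.
Low-spin: t₂g⁶ eg⁰, orbital CFSE = -2.4Δ₀ = -21192 cm⁻¹; plus 2 excess pairs × P = +40680 cm⁻¹; total 19488 cm⁻¹.
Thus E(LS) − E(HS) = 23020 cm⁻¹.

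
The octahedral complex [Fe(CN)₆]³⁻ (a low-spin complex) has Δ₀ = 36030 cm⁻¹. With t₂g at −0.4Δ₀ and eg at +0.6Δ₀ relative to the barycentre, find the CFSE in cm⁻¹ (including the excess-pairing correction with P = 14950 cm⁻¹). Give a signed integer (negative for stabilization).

Each CN⁻ contributes -1; 6 × (-1) = -6. With overall charge -3, Fe is in the +3 oxidation state.
Fe sits in group 8; removing 3 electrons leaves Fe³⁺ with 8 − 3 = 5 d electrons.
Electron filling gives t₂g⁵ eg⁰.
CFSE(orbital) = 5×(-0.4Δ₀) + 0×(0.6Δ₀) = -2.0Δ₀; with Δ₀ = 36030 cm⁻¹ that is -72060 cm⁻¹.
Pairing penalty: 2 pairs vs 0 in the high-spin reference → 2 extra × P = 29900 cm⁻¹.
Overall CFSE = -72060 + 29900 = -42160 cm⁻¹.

-42160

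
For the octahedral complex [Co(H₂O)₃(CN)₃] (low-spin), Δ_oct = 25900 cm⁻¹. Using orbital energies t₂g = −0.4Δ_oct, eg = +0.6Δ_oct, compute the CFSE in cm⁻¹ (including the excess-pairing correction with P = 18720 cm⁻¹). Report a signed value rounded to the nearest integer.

-24720

Ligand charges: 3×(+0) from H₂O and 3×(-1) from CN⁻ sum to -3; with overall charge +0, Co is +3.
Co³⁺: group 9, so d-count = 9 − 3 = 6.
The d⁶ electrons fill as t₂g⁶ eg⁰.
Orbital CFSE = 6(-0.4) + 0(0.6) = -2.4Δ_oct = -2.4 × 25900 = -62160 cm⁻¹.
Relative to high-spin t₂g⁴ eg² (1 paired), the low-spin configuration has 2 additional pairs, contributing +2 × 18720 = +37440 cm⁻¹.
Overall CFSE = -62160 + 37440 = -24720 cm⁻¹.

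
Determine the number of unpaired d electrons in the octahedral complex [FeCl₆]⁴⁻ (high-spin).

Each Cl⁻ contributes -1; 6 × (-1) = -6. With overall charge -4, Fe is in the +2 oxidation state.
Fe sits in group 8; removing 2 electrons leaves Fe²⁺ with 8 − 2 = 6 d electrons.
Configuration: t2g^4 e_g^2, giving 4 unpaired electrons.

4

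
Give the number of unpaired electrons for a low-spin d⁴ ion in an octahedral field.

Configuration: t2g^4 e_g^0, giving 2 unpaired electrons.

2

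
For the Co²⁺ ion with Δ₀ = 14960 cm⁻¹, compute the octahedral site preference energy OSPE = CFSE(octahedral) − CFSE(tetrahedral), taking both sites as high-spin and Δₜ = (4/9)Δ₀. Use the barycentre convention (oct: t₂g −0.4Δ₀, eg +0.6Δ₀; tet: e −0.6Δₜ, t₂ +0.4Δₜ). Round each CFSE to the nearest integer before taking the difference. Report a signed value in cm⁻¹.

Co is in group 9, so Co²⁺ is d⁷ (9 − 2 = 7).
Octahedral (high-spin): t₂g⁵ eg², CFSE = 5(−0.4) + 2(+0.6) = -0.8Δ₀ = -0.8 × 14960 = -11968 cm⁻¹.
Tetrahedral e⁴ t₂³ gives -1.2Δₜ = -1.2 × (4/9) × 14960 = -7979 cm⁻¹.
OSPE = -11968 − (-7979) = -3989 cm⁻¹.

-3989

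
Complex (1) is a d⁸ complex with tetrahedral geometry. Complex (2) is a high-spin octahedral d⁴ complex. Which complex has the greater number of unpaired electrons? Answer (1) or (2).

(2)

(1): With tetrahedral geometry the complex is necessarily high-spin; e⁴ t₂⁴ → 2 unpaired.
(2): t2g^3 e_g^1 → 4 unpaired.
So (2) has more unpaired electrons.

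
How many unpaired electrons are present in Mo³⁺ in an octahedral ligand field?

3

Mo sits in group 6; removing 3 electrons leaves Mo³⁺ with 6 − 3 = 3 d electrons.
Configuration: t₂g³ eg⁰, giving 3 unpaired electrons.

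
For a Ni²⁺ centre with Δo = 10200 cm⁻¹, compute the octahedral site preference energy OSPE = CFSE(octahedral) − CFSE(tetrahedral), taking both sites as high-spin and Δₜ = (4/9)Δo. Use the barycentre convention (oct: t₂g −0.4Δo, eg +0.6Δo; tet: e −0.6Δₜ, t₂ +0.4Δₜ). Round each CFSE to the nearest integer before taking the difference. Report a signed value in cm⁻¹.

-8613

Ni²⁺: group 10, so d-count = 10 − 2 = 8.
Octahedral (high-spin): t₂g⁶ eg², CFSE = 6(−0.4) + 2(+0.6) = -1.2Δo = -1.2 × 10200 = -12240 cm⁻¹.
Tetrahedral: e⁴ t₂⁴, CFSE = 4(−0.6) + 4(+0.4) = -0.8Δₜ = -0.8 × (4/9) × 10200 = -3627 cm⁻¹.
OSPE = CFSE(oct) − CFSE(tet) = -12240 − (-3627) = -8613 cm⁻¹.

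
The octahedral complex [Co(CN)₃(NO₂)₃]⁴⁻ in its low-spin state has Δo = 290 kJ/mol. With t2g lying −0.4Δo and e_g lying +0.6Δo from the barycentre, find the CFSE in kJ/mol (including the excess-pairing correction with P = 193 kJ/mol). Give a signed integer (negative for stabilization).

-329

Ligand charges: 3×(-1) from CN⁻ and 3×(-1) from NO₂⁻ sum to -6; with overall charge -4, Co is +2.
Co²⁺: group 9, so d-count = 9 − 2 = 7.
Electron filling gives t2g^6 e_g^1.
Orbital CFSE = 6(-0.4) + 1(0.6) = -1.8Δo = -1.8 × 290 = -522 kJ/mol.
High-spin d⁷ would be t2g^5 e_g^2 with 2 pairs; low-spin has 3, so 1 excess pair costs +1P = +193 kJ/mol.
Net CFSE = -522 + 193 = -329 kJ/mol.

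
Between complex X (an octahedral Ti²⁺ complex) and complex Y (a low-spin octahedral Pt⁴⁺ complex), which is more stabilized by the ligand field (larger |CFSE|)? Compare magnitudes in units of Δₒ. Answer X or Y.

X: Group 4 minus oxidation state +2 gives a d² configuration for Ti²⁺; t2g^2 e_g^0, CFSE = -0.8Δₒ.
Y: Pt⁴⁺: group 10, so d-count = 10 − 4 = 6; t2g^6 e_g^0, CFSE = -2.4Δₒ.
So Y has the larger |CFSE|.

Y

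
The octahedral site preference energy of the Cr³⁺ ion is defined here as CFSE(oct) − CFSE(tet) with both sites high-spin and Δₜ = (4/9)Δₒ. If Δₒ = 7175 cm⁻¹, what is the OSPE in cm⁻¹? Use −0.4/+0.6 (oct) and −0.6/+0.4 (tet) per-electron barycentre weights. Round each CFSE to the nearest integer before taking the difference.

-6059

Cr³⁺: group 6, so d-count = 6 − 3 = 3.
In an octahedral site d³ (HS) is t₂g³ eg⁰, giving CFSE(oct) = -1.2Δₒ = -8610 cm⁻¹.
In a tetrahedral site the filling is e² t₂¹: CFSE(tet) = -0.8Δₜ = -0.8 × (4/9)(7175) = -2551 cm⁻¹.
OSPE = -8610 − (-2551) = -6059 cm⁻¹.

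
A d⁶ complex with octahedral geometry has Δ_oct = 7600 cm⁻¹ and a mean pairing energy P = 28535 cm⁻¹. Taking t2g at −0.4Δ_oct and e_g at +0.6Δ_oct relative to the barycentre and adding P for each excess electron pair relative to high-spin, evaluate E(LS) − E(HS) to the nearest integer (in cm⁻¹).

41870

In the high-spin limit (t2g^4 e_g^2) the orbital term is -0.4Δ_oct = -3040 cm⁻¹, with no excess pairing.
For low-spin the configuration is t2g^6 e_g^0: orbital energy -2.4 × 7600 = -18240 cm⁻¹, and 2 additional pairs relative to high-spin add 57070 cm⁻¹, giving 38830 cm⁻¹.
E(LS) − E(HS) = 38830 − (-3040) = 41870 cm⁻¹.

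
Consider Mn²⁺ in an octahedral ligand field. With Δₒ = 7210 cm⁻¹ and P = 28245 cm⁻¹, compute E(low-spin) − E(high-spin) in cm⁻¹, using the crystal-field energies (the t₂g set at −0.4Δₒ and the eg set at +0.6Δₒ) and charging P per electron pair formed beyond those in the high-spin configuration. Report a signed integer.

42070

Mn sits in group 7; removing 2 electrons leaves Mn²⁺ with 7 − 2 = 5 d electrons.
High-spin: t₂g³ eg², CFSE = 0.0Δₒ = 0 cm⁻¹.
For low-spin the configuration is t₂g⁵ eg⁰: orbital energy -2.0 × 7210 = -14420 cm⁻¹, and 2 additional pairs relative to high-spin add 56490 cm⁻¹, giving 42070 cm⁻¹.
Thus E(LS) − E(HS) = 42070 cm⁻¹.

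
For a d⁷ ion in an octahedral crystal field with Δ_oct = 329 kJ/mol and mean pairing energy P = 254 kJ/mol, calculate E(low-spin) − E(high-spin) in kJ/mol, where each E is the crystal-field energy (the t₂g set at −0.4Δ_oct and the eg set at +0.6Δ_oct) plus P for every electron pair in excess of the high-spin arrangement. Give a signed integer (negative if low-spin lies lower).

High-spin: t₂g⁵ eg², CFSE = -0.8Δ_oct = -263 kJ/mol.
Low-spin: t₂g⁶ eg¹, orbital CFSE = -1.8Δ_oct = -592 kJ/mol; plus 1 excess pair × P = +254 kJ/mol; total -338 kJ/mol.
Thus E(LS) − E(HS) = -75 kJ/mol.

-75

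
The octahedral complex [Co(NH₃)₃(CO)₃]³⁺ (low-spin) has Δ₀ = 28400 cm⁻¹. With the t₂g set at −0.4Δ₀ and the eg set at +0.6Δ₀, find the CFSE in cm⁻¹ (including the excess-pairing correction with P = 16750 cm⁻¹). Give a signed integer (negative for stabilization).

-34660

Ligand charges: 3×(+0) from NH₃ and 3×(+0) from CO sum to +0; with overall charge +3, Co is +3.
Group 9 minus oxidation state +3 gives a d⁶ configuration for Co³⁺.
Electron filling gives t₂g⁶ eg⁰.
The orbital stabilization is -2.4Δ₀ = -2.4 × 28400 = -68160 cm⁻¹.
Relative to high-spin t₂g⁴ eg² (1 paired), the low-spin configuration has 2 additional pairs, contributing +2 × 16750 = +33500 cm⁻¹.
Combining: -68160 + 33500 = -34660 cm⁻¹.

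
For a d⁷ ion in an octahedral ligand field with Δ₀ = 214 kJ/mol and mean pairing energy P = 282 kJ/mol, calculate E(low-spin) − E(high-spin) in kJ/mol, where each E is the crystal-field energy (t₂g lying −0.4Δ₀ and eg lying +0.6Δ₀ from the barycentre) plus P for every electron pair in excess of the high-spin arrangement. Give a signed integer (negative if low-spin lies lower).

In the high-spin limit (t₂g⁵ eg²) the orbital term is -0.8Δ₀ = -171 kJ/mol, with no excess pairing.
Low-spin: t₂g⁶ eg¹, orbital CFSE = -1.8Δ₀ = -385 kJ/mol; plus 1 excess pair × P = +282 kJ/mol; total -103 kJ/mol.
Thus E(LS) − E(HS) = 68 kJ/mol.

68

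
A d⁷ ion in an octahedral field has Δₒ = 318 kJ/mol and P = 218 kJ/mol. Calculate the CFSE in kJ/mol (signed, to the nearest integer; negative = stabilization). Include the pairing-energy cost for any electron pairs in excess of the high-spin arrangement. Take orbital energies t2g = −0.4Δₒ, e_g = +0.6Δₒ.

Here Δₒ > P (318 > 218), so the low-spin state is favoured.
That gives t2g^6 e_g^1.
Orbital CFSE = -1.8Δₒ = -1.8 × 318 = -572 kJ/mol.
Excess pairs vs high-spin: 3 − 2 = 1; pairing cost = +218 kJ/mol.
Net CFSE = -572 + 218 = -354 kJ/mol.

-354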